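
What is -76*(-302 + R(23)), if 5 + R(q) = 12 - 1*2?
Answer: 22572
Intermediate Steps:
R(q) = 5 (R(q) = -5 + (12 - 1*2) = -5 + (12 - 2) = -5 + 10 = 5)
-76*(-302 + R(23)) = -76*(-302 + 5) = -76*(-297) = 22572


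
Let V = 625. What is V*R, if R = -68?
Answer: -42500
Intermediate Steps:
V*R = 625*(-68) = -42500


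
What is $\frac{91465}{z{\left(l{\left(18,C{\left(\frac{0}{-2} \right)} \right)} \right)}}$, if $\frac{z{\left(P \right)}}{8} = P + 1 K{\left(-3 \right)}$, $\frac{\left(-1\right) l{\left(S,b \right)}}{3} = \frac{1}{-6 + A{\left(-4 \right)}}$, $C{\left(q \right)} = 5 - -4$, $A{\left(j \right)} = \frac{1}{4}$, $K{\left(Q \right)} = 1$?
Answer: $\frac{420739}{56} \approx 7513.2$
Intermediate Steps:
$A{\left(j \right)} = \frac{1}{4}$
$C{\left(q \right)} = 9$ ($C{\left(q \right)} = 5 + 4 = 9$)
$l{\left(S,b \right)} = \frac{12}{23}$ ($l{\left(S,b \right)} = - \frac{3}{-6 + \frac{1}{4}} = - \frac{3}{- \frac{23}{4}} = \left(-3\right) \left(- \frac{4}{23}\right) = \frac{12}{23}$)
$z{\left(P \right)} = 8 + 8 P$ ($z{\left(P \right)} = 8 \left(P + 1 \cdot 1\right) = 8 \left(P + 1\right) = 8 \left(1 + P\right) = 8 + 8 P$)
$\frac{91465}{z{\left(l{\left(18,C{\left(\frac{0}{-2} \right)} \right)} \right)}} = \frac{91465}{8 + 8 \cdot \frac{12}{23}} = \frac{91465}{8 + \frac{96}{23}} = \frac{91465}{\frac{280}{23}} = 91465 \cdot \frac{23}{280} = \frac{420739}{56}$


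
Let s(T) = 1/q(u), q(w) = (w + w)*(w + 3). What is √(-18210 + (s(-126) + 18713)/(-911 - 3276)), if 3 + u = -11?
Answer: I*√7572929011729235/644798 ≈ 134.96*I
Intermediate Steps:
u = -14 (u = -3 - 11 = -14)
q(w) = 2*w*(3 + w) (q(w) = (2*w)*(3 + w) = 2*w*(3 + w))
s(T) = 1/308 (s(T) = 1/(2*(-14)*(3 - 14)) = 1/(2*(-14)*(-11)) = 1/308)
√(-18210 + (s(-126) + 18713)/(-911 - 3276)) = √(-18210 + (1/308 + 18713)/(-911 - 3276)) = √(-18210 + (5763605/308)/(-4187)) = √(-18210 + (5763605/308)*(-1/4187)) = √(-18210 - 5763605/1289596) = √(-23489306765/1289596) = I*√7572929011729235/644798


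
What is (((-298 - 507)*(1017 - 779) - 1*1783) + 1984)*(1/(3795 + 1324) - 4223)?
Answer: 4137358597504/5119 ≈ 8.0824e+8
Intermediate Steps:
(((-298 - 507)*(1017 - 779) - 1*1783) + 1984)*(1/(3795 + 1324) - 4223) = ((-805*238 - 1783) + 1984)*(1/5119 - 4223) = ((-191590 - 1783) + 1984)*(1/5119 - 4223) = (-193373 + 1984)*(-21617536/5119) = -191389*(-21617536/5119) = 4137358597504/5119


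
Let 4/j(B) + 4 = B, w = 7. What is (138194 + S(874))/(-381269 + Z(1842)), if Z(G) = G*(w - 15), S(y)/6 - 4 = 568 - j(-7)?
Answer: -311582/871211 ≈ -0.35764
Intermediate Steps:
j(B) = 4/(-4 + B)
S(y) = 37776/11 (S(y) = 24 + 6*(568 - 4/(-4 - 7)) = 24 + 6*(568 - 4/(-11)) = 24 + 6*(568 - 4*(-1)/11) = 24 + 6*(568 - 1*(-4/11)) = 24 + 6*(568 + 4/11) = 24 + 6*(6252/11) = 24 + 37512/11 = 37776/11)
Z(G) = -8*G (Z(G) = G*(7 - 15) = G*(-8) = -8*G)
(138194 + S(874))/(-381269 + Z(1842)) = (138194 + 37776/11)/(-381269 - 8*1842) = 1557910/(11*(-381269 - 14736)) = (1557910/11)/(-396005) = (1557910/11)*(-1/396005) = -311582/871211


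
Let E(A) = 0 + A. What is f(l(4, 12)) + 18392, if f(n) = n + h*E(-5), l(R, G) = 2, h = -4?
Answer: 18414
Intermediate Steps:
E(A) = A
f(n) = 20 + n (f(n) = n - 4*(-5) = n + 20 = 20 + n)
f(l(4, 12)) + 18392 = (20 + 2) + 18392 = 22 + 18392 = 18414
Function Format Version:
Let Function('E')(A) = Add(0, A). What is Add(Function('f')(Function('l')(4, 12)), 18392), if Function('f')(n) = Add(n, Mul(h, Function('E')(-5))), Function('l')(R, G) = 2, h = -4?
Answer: 18414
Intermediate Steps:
Function('E')(A) = A
Function('f')(n) = Add(20, n) (Function('f')(n) = Add(n, Mul(-4, -5)) = Add(n, 20) = Add(20, n))
Add(Function('f')(Function('l')(4, 12)), 18392) = Add(Add(20, 2), 18392) = Add(22, 18392) = 18414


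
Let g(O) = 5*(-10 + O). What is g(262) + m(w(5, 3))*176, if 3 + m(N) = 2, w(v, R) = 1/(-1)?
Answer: 1084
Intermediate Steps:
w(v, R) = -1
m(N) = -1 (m(N) = -3 + 2 = -1)
g(O) = -50 + 5*O
g(262) + m(w(5, 3))*176 = (-50 + 5*262) - 1*176 = (-50 + 1310) - 176 = 1260 - 176 = 1084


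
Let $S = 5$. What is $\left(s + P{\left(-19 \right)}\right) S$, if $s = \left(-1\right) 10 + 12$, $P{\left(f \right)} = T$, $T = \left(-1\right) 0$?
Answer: $10$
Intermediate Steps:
$T = 0$
$P{\left(f \right)} = 0$
$s = 2$ ($s = -10 + 12 = 2$)
$\left(s + P{\left(-19 \right)}\right) S = \left(2 + 0\right) 5 = 2 \cdot 5 = 10$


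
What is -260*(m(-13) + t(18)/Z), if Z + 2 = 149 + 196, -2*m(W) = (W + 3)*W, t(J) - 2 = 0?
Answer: 5796180/343 ≈ 16898.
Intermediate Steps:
t(J) = 2 (t(J) = 2 + 0 = 2)
m(W) = -W*(3 + W)/2 (m(W) = -(W + 3)*W/2 = -(3 + W)*W/2 = -W*(3 + W)/2)
Z = 343 (Z = -2 + (149 + 196) = -2 + 345 = 343)
-260*(m(-13) + t(18)/Z) = -260*(-½*(-13)*(3 - 13) + 2/343) = -260*(-½*(-13)*(-10) + 2*(1/343)) = -260*(-65 + 2/343) = -260*(-22293/343) = 5796180/343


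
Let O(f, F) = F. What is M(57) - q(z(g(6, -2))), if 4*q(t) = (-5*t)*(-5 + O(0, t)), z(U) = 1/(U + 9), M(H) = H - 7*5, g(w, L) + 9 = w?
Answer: 3023/144 ≈ 20.993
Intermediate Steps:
g(w, L) = -9 + w
M(H) = -35 + H (M(H) = H - 35 = -35 + H)
z(U) = 1/(9 + U)
q(t) = -5*t*(-5 + t)/4 (q(t) = ((-5*t)*(-5 + t))/4 = (-5*t*(-5 + t))/4 = -5*t*(-5 + t)/4)
M(57) - q(z(g(6, -2))) = (-35 + 57) - 5*(5 - 1/(9 + (-9 + 6)))/(4*(9 + (-9 + 6))) = 22 - 5*(5 - 1/(9 - 3))/(4*(9 - 3)) = 22 - 5*(5 - 1/6)/(4*6) = 22 - 5*29/(4*6*6) = 22 - 1*145/144 = 22 - 145/144 = 3023/144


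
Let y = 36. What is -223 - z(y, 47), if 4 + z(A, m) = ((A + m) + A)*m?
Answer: -5812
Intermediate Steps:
z(A, m) = -4 + m*(m + 2*A) (z(A, m) = -4 + ((A + m) + A)*m = -4 + (m + 2*A)*m = -4 + m*(m + 2*A))
-223 - z(y, 47) = -223 - (-4 + 47² + 2*36*47) = -223 - (-4 + 2209 + 3384) = -223 - 1*5589 = -223 - 5589 = -5812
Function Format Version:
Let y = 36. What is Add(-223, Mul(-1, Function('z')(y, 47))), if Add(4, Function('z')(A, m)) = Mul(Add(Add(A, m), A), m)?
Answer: -5812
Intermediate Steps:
Function('z')(A, m) = Add(-4, Mul(m, Add(m, Mul(2, A)))) (Function('z')(A, m) = Add(-4, Mul(Add(Add(A, m), A), m)) = Add(-4, Mul(Add(m, Mul(2, A)), m)) = Add(-4, Mul(m, Add(m, Mul(2, A)))))
Add(-223, Mul(-1, Function('z')(y, 47))) = Add(-223, Mul(-1, Add(-4, Pow(47, 2), Mul(2, 36, 47)))) = Add(-223, Mul(-1, Add(-4, 2209, 3384))) = Add(-223, Mul(-1, 5589)) = Add(-223, -5589) = -5812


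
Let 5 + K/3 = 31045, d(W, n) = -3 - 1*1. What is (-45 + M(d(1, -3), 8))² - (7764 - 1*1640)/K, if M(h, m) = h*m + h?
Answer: 152738549/23280 ≈ 6560.9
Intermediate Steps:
d(W, n) = -4 (d(W, n) = -3 - 1 = -4)
M(h, m) = h + h*m
K = 93120 (K = -15 + 3*31045 = -15 + 93135 = 93120)
(-45 + M(d(1, -3), 8))² - (7764 - 1*1640)/K = (-45 - 4*(1 + 8))² - (7764 - 1*1640)/93120 = (-45 - 4*9)² - (7764 - 1640)/93120 = (-45 - 36)² - 6124/93120 = (-81)² - 1*1531/23280 = 6561 - 1531/23280 = 152738549/23280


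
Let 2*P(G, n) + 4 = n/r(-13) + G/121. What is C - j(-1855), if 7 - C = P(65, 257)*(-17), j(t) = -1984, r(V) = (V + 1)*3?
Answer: 16560515/8712 ≈ 1900.9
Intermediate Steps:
r(V) = 3 + 3*V (r(V) = (1 + V)*3 = 3 + 3*V)
P(G, n) = -2 - n/72 + G/242 (P(G, n) = -2 + (n/(3 + 3*(-13)) + G/121)/2 = -2 + (n/(3 - 39) + G*(1/121))/2 = -2 + (n/(-36) + G/121)/2 = -2 + (n*(-1/36) + G/121)/2 = -2 + (-n/36 + G/121)/2 = -2 + (-n/72 + G/242) = -2 - n/72 + G/242)
C = -724093/8712 (C = 7 - (-2 - 1/72*257 + (1/242)*65)*(-17) = 7 - (-2 - 257/72 + 65/242)*(-17) = 7 - (-46181)*(-17)/8712 = 7 - 1*785077/8712 = 7 - 785077/8712 = -724093/8712 ≈ -83.114)
C - j(-1855) = -724093/8712 - 1*(-1984) = -724093/8712 + 1984 = 16560515/8712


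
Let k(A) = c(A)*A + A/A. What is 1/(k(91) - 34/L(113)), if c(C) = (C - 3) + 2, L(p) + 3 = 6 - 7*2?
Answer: 11/90135 ≈ 0.00012204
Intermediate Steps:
L(p) = -11 (L(p) = -3 + (6 - 7*2) = -3 + (6 - 14) = -3 - 8 = -11)
c(C) = -1 + C (c(C) = (-3 + C) + 2 = -1 + C)
k(A) = 1 + A*(-1 + A) (k(A) = (-1 + A)*A + A/A = A*(-1 + A) + 1 = 1 + A*(-1 + A))
1/(k(91) - 34/L(113)) = 1/((1 + 91*(-1 + 91)) - 34/(-11)) = 1/((1 + 91*90) - 34*(-1/11)) = 1/((1 + 8190) + 34/11) = 1/(8191 + 34/11) = 1/(90135/11) = 11/90135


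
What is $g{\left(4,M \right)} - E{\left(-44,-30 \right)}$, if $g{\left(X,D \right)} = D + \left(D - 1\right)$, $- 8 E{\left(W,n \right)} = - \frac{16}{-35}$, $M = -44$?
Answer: $- \frac{3113}{35} \approx -88.943$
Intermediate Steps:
$E{\left(W,n \right)} = - \frac{2}{35}$ ($E{\left(W,n \right)} = - \frac{\left(-16\right) \frac{1}{-35}}{8} = - \frac{\left(-16\right) \left(- \frac{1}{35}\right)}{8} = \left(- \frac{1}{8}\right) \frac{16}{35} = - \frac{2}{35}$)
$g{\left(X,D \right)} = -1 + 2 D$ ($g{\left(X,D \right)} = D + \left(-1 + D\right) = -1 + 2 D$)
$g{\left(4,M \right)} - E{\left(-44,-30 \right)} = \left(-1 + 2 \left(-44\right)\right) - - \frac{2}{35} = \left(-1 - 88\right) + \frac{2}{35} = -89 + \frac{2}{35} = - \frac{3113}{35}$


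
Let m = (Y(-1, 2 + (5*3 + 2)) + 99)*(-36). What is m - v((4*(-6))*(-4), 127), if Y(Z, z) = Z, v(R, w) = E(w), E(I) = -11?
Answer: -3517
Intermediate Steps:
v(R, w) = -11
m = -3528 (m = (-1 + 99)*(-36) = 98*(-36) = -3528)
m - v((4*(-6))*(-4), 127) = -3528 - 1*(-11) = -3528 + 11 = -3517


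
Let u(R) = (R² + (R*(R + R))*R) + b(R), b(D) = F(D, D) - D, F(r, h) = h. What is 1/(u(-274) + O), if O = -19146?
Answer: -1/41085718 ≈ -2.4339e-8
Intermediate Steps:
b(D) = 0 (b(D) = D - D = 0)
u(R) = R² + 2*R³ (u(R) = (R² + (R*(R + R))*R) + 0 = (R² + (R*(2*R))*R) + 0 = (R² + (2*R²)*R) + 0 = (R² + 2*R³) + 0 = R² + 2*R³)
1/(u(-274) + O) = 1/((-274)²*(1 + 2*(-274)) - 19146) = 1/(75076*(1 - 548) - 19146) = 1/(75076*(-547) - 19146) = 1/(-41066572 - 19146) = 1/(-41085718) = -1/41085718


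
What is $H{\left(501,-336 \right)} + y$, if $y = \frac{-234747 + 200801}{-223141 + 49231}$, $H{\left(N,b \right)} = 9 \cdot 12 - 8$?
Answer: $\frac{792043}{7905} \approx 100.2$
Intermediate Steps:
$H{\left(N,b \right)} = 100$ ($H{\left(N,b \right)} = 108 - 8 = 100$)
$y = \frac{1543}{7905}$ ($y = - \frac{33946}{-173910} = \left(-33946\right) \left(- \frac{1}{173910}\right) = \frac{1543}{7905} \approx 0.19519$)
$H{\left(501,-336 \right)} + y = 100 + \frac{1543}{7905} = \frac{792043}{7905}$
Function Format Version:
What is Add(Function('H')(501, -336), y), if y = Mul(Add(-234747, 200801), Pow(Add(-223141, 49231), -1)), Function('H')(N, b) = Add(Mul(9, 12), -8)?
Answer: Rational(792043, 7905) ≈ 100.20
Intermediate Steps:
Function('H')(N, b) = 100 (Function('H')(N, b) = Add(108, -8) = 100)
y = Rational(1543, 7905) (y = Mul(-33946, Pow(-173910, -1)) = Mul(-33946, Rational(-1, 173910)) = Rational(1543, 7905) ≈ 0.19519)
Add(Function('H')(501, -336), y) = Add(100, Rational(1543, 7905)) = Rational(792043, 7905)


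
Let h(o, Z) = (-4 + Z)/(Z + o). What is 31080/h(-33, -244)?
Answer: 1076145/31 ≈ 34714.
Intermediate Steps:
h(o, Z) = (-4 + Z)/(Z + o)
31080/h(-33, -244) = 31080/(((-4 - 244)/(-244 - 33))) = 31080/((-248/(-277))) = 31080/((-1/277*(-248))) = 31080/(248/277) = 31080*(277/248) = 1076145/31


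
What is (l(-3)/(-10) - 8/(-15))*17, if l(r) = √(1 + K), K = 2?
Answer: 136/15 - 17*√3/10 ≈ 6.1222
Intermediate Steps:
l(r) = √3 (l(r) = √(1 + 2) = √3)
(l(-3)/(-10) - 8/(-15))*17 = (√3/(-10) - 8/(-15))*17 = (√3*(-⅒) - 8*(-1/15))*17 = (-√3/10 + 8/15)*17 = (8/15 - √3/10)*17 = 136/15 - 17*√3/10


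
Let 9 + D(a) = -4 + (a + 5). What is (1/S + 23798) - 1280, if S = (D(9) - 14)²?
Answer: 3805543/169 ≈ 22518.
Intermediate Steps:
D(a) = -8 + a (D(a) = -9 + (-4 + (a + 5)) = -9 + (-4 + (5 + a)) = -9 + (1 + a) = -8 + a)
S = 169 (S = ((-8 + 9) - 14)² = (1 - 14)² = (-13)² = 169)
(1/S + 23798) - 1280 = (1/169 + 23798) - 1280 = 4021863/169 - 1280 = 3805543/169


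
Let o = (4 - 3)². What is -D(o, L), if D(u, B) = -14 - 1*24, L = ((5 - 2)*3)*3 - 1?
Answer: 38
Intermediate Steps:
o = 1 (o = 1² = 1)
L = 26 (L = (3*3)*3 - 1 = 9*3 - 1 = 27 - 1 = 26)
D(u, B) = -38 (D(u, B) = -14 - 24 = -38)
-D(o, L) = -1*(-38) = 38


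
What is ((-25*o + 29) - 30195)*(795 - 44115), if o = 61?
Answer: 1372854120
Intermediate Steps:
((-25*o + 29) - 30195)*(795 - 44115) = ((-25*61 + 29) - 30195)*(795 - 44115) = ((-1525 + 29) - 30195)*(-43320) = (-1496 - 30195)*(-43320) = -31691*(-43320) = 1372854120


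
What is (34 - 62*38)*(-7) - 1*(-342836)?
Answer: 359090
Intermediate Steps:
(34 - 62*38)*(-7) - 1*(-342836) = (34 - 2356)*(-7) + 342836 = -2322*(-7) + 342836 = 16254 + 342836 = 359090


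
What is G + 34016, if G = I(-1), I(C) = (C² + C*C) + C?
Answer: 34017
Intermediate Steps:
I(C) = C + 2*C² (I(C) = (C² + C²) + C = 2*C² + C = C + 2*C²)
G = 1 (G = -(1 + 2*(-1)) = -(1 - 2) = -1*(-1) = 1)
G + 34016 = 1 + 34016 = 34017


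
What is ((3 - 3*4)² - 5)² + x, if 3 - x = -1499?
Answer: 7278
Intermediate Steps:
x = 1502 (x = 3 - 1*(-1499) = 3 + 1499 = 1502)
((3 - 3*4)² - 5)² + x = ((3 - 3*4)² - 5)² + 1502 = ((3 - 12)² - 5)² + 1502 = ((-9)² - 5)² + 1502 = (81 - 5)² + 1502 = 76² + 1502 = 5776 + 1502 = 7278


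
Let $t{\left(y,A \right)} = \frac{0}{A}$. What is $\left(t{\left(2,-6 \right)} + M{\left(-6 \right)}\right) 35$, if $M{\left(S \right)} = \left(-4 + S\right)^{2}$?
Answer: $3500$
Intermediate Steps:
$t{\left(y,A \right)} = 0$
$\left(t{\left(2,-6 \right)} + M{\left(-6 \right)}\right) 35 = \left(0 + \left(-4 - 6\right)^{2}\right) 35 = \left(0 + \left(-10\right)^{2}\right) 35 = \left(0 + 100\right) 35 = 100 \cdot 35 = 3500$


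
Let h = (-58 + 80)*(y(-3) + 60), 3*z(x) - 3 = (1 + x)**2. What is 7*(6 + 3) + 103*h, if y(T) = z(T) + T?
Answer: 403537/3 ≈ 1.3451e+5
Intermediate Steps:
z(x) = 1 + (1 + x)**2/3
y(T) = 1 + T + (1 + T)**2/3 (y(T) = (1 + (1 + T)**2/3) + T = 1 + T + (1 + T)**2/3)
h = 3916/3 (h = (-58 + 80)*((4/3 + (1/3)*(-3)**2 + (5/3)*(-3)) + 60) = 22*((4/3 + (1/3)*9 - 5) + 60) = 22*((4/3 + 3 - 5) + 60) = 22*(-2/3 + 60) = 22*(178/3) = 3916/3 ≈ 1305.3)
7*(6 + 3) + 103*h = 7*(6 + 3) + 103*(3916/3) = 7*9 + 403348/3 = 63 + 403348/3 = 403537/3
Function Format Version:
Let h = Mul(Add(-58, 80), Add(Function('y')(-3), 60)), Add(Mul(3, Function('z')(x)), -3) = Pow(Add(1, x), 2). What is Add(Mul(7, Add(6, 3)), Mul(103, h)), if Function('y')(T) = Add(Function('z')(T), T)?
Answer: Rational(403537, 3) ≈ 1.3451e+5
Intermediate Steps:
Function('z')(x) = Add(1, Mul(Rational(1, 3), Pow(Add(1, x), 2)))
Function('y')(T) = Add(1, T, Mul(Rational(1, 3), Pow(Add(1, T), 2))) (Function('y')(T) = Add(Add(1, Mul(Rational(1, 3), Pow(Add(1, T), 2))), T) = Add(1, T, Mul(Rational(1, 3), Pow(Add(1, T), 2))))
h = Rational(3916, 3) (h = Mul(Add(-58, 80), Add(Add(Rational(4, 3), Mul(Rational(1, 3), Pow(-3, 2)), Mul(Rational(5, 3), -3)), 60)) = Mul(22, Add(Add(Rational(4, 3), Mul(Rational(1, 3), 9), -5), 60)) = Mul(22, Add(Add(Rational(4, 3), 3, -5), 60)) = Mul(22, Add(Rational(-2, 3), 60)) = Mul(22, Rational(178, 3)) = Rational(3916, 3) ≈ 1305.3)
Add(Mul(7, Add(6, 3)), Mul(103, h)) = Add(Mul(7, Add(6, 3)), Mul(103, Rational(3916, 3))) = Add(Mul(7, 9), Rational(403348, 3)) = Add(63, Rational(403348, 3)) = Rational(403537, 3)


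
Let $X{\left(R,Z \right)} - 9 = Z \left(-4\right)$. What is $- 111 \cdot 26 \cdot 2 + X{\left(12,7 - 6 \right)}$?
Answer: $-5767$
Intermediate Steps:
$X{\left(R,Z \right)} = 9 - 4 Z$ ($X{\left(R,Z \right)} = 9 + Z \left(-4\right) = 9 - 4 Z$)
$- 111 \cdot 26 \cdot 2 + X{\left(12,7 - 6 \right)} = - 111 \cdot 26 \cdot 2 + \left(9 - 4 \left(7 - 6\right)\right) = \left(-111\right) 52 + \left(9 - 4 \left(7 - 6\right)\right) = -5772 + \left(9 - 4\right) = -5772 + 5 = -5767$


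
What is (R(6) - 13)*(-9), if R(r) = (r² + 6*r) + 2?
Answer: -549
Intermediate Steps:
R(r) = 2 + r² + 6*r
(R(6) - 13)*(-9) = ((2 + 6² + 6*6) - 13)*(-9) = ((2 + 36 + 36) - 13)*(-9) = (74 - 13)*(-9) = 61*(-9) = -549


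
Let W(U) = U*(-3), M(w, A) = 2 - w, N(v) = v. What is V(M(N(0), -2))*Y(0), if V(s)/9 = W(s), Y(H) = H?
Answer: 0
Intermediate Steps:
W(U) = -3*U
V(s) = -27*s (V(s) = 9*(-3*s) = -27*s)
V(M(N(0), -2))*Y(0) = -27*(2 - 1*0)*0 = -27*(2 + 0)*0 = -27*2*0 = -54*0 = 0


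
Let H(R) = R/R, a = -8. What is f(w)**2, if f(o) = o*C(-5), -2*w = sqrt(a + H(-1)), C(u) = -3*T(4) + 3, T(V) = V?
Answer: -567/4 ≈ -141.75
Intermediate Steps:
H(R) = 1
C(u) = -9 (C(u) = -3*4 + 3 = -12 + 3 = -9)
w = -I*sqrt(7)/2 (w = -sqrt(-8 + 1)/2 = -I*sqrt(7)/2 ≈ -1.3229*I)
f(o) = -9*o (f(o) = o*(-9) = -9*o)
f(w)**2 = (-(-9)*I*sqrt(7)/2)**2 = (9*I*sqrt(7)/2)**2 = -567/4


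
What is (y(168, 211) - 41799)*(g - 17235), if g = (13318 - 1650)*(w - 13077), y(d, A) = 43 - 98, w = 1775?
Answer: 5520080992234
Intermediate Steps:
y(d, A) = -55
g = -131871736 (g = (13318 - 1650)*(1775 - 13077) = 11668*(-11302) = -131871736)
(y(168, 211) - 41799)*(g - 17235) = (-55 - 41799)*(-131871736 - 17235) = -41854*(-131888971) = 5520080992234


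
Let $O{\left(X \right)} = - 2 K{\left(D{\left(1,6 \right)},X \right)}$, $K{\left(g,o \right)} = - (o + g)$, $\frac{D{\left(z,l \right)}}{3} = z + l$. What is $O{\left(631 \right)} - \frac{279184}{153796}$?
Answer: $\frac{50067700}{38449} \approx 1302.2$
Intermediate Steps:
$D{\left(z,l \right)} = 3 l + 3 z$ ($D{\left(z,l \right)} = 3 \left(z + l\right) = 3 \left(l + z\right) = 3 l + 3 z$)
$K{\left(g,o \right)} = - g - o$ ($K{\left(g,o \right)} = - (g + o) = - g - o$)
$O{\left(X \right)} = 42 + 2 X$ ($O{\left(X \right)} = - 2 \left(- (3 \cdot 6 + 3 \cdot 1) - X\right) = - 2 \left(- (18 + 3) - X\right) = - 2 \left(\left(-1\right) 21 - X\right) = - 2 \left(-21 - X\right) = 42 + 2 X$)
$O{\left(631 \right)} - \frac{279184}{153796} = \left(42 + 2 \cdot 631\right) - \frac{279184}{153796} = \left(42 + 1262\right) - \frac{69796}{38449} = 1304 - \frac{69796}{38449} = \frac{50067700}{38449}$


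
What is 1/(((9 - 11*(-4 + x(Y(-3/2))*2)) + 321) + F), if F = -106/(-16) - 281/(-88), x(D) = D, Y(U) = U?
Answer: 11/4585 ≈ 0.0023991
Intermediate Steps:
F = 108/11 (F = -106*(-1/16) - 281*(-1/88) = 53/8 + 281/88 = 108/11 ≈ 9.8182)
1/(((9 - 11*(-4 + x(Y(-3/2))*2)) + 321) + F) = 1/(((9 - 11*(-4 - 3/2*2)) + 321) + 108/11) = 1/(((9 - 11*(-4 - 3)) + 321) + 108/11) = 1/(((9 - 11*(-7)) + 321) + 108/11) = 1/(((9 + 77) + 321) + 108/11) = 1/((86 + 321) + 108/11) = 1/(407 + 108/11) = 1/(4585/11) = 11/4585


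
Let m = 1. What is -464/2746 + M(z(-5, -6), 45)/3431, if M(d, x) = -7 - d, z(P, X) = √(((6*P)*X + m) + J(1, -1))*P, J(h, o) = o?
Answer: -805603/4710763 + 30*√5/3431 ≈ -0.15146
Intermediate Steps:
z(P, X) = P*√6*√(P*X) (z(P, X) = √(((6*P)*X + 1) - 1)*P = √((6*P*X + 1) - 1)*P = √((1 + 6*P*X) - 1)*P = √(6*P*X)*P = (√6*√(P*X))*P = P*√6*√(P*X))
-464/2746 + M(z(-5, -6), 45)/3431 = -464/2746 + (-7 - (-5)*√6*√(-5*(-6)))/3431 = -464*1/2746 + (-7 - (-5)*√6*√30)*(1/3431) = -232/1373 + (-7 - (-30)*√5)*(1/3431) = -232/1373 + (-7 + 30*√5)*(1/3431) = -232/1373 + (-7/3431 + 30*√5/3431) = -805603/4710763 + 30*√5/3431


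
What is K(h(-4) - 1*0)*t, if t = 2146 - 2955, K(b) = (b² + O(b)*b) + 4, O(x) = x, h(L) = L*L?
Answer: -417444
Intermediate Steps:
h(L) = L²
K(b) = 4 + 2*b² (K(b) = (b² + b*b) + 4 = (b² + b²) + 4 = 2*b² + 4 = 4 + 2*b²)
t = -809
K(h(-4) - 1*0)*t = (4 + 2*((-4)² - 1*0)²)*(-809) = (4 + 2*(16 + 0)²)*(-809) = (4 + 2*16²)*(-809) = (4 + 2*256)*(-809) = (4 + 512)*(-809) = 516*(-809) = -417444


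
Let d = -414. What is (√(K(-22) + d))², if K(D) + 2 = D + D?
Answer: -460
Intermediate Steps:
K(D) = -2 + 2*D (K(D) = -2 + (D + D) = -2 + 2*D)
(√(K(-22) + d))² = (√((-2 + 2*(-22)) - 414))² = (√((-2 - 44) - 414))² = (√(-46 - 414))² = (√(-460))² = (2*I*√115)² = -460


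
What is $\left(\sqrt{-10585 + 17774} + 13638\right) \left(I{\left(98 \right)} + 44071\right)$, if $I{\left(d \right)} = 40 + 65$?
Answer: $602472288 + 44176 \sqrt{7189} \approx 6.0622 \cdot 10^{8}$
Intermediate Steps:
$I{\left(d \right)} = 105$
$\left(\sqrt{-10585 + 17774} + 13638\right) \left(I{\left(98 \right)} + 44071\right) = \left(\sqrt{-10585 + 17774} + 13638\right) \left(105 + 44071\right) = \left(\sqrt{7189} + 13638\right) 44176 = \left(13638 + \sqrt{7189}\right) 44176 = 602472288 + 44176 \sqrt{7189}$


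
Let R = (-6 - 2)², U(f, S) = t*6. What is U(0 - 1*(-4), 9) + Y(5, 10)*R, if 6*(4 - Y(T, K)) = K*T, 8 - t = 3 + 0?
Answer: -742/3 ≈ -247.33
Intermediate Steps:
t = 5 (t = 8 - (3 + 0) = 8 - 1*3 = 8 - 3 = 5)
U(f, S) = 30 (U(f, S) = 5*6 = 30)
Y(T, K) = 4 - K*T/6
R = 64 (R = (-8)² = 64)
U(0 - 1*(-4), 9) + Y(5, 10)*R = 30 + (4 - ⅙*10*5)*64 = 30 + (4 - 25/3)*64 = 30 - 13/3*64 = 30 - 832/3 = -742/3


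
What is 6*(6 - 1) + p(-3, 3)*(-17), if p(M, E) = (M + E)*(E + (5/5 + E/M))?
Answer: 30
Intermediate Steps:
p(M, E) = (E + M)*(1 + E + E/M) (p(M, E) = (E + M)*(E + (5*(1/5) + E/M)) = (E + M)*(E + (1 + E/M)) = (E + M)*(1 + E + E/M))
6*(6 - 1) + p(-3, 3)*(-17) = 6*(6 - 1) + (-3 + 3**2 + 2*3 + 3*(-3) + 3**2/(-3))*(-17) = 6*5 + (-3 + 9 + 6 - 9 + 9*(-1/3))*(-17) = 30 + (-3 + 9 + 6 - 9 - 3)*(-17) = 30 + 0*(-17) = 30 + 0 = 30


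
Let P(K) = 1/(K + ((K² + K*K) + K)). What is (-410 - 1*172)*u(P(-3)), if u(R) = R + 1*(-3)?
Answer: 3395/2 ≈ 1697.5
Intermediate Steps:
P(K) = 1/(2*K + 2*K²) (P(K) = 1/(K + ((K² + K²) + K)) = 1/(K + (2*K² + K)) = 1/(K + (K + 2*K²)) = 1/(2*K + 2*K²))
u(R) = -3 + R (u(R) = R - 3 = -3 + R)
(-410 - 1*172)*u(P(-3)) = (-410 - 1*172)*(-3 + (½)/(-3*(1 - 3))) = (-410 - 172)*(-3 + (½)*(-⅓)/(-2)) = -582*(-3 + (½)*(-⅓)*(-½)) = -582*(-3 + 1/12) = -582*(-35/12) = 3395/2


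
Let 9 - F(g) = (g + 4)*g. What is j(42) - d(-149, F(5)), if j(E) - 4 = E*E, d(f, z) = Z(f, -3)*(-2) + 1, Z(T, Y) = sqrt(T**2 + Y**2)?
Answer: 1767 + 2*sqrt(22210) ≈ 2065.1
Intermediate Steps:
F(g) = 9 - g*(4 + g) (F(g) = 9 - (g + 4)*g = 9 - (4 + g)*g = 9 - g*(4 + g))
d(f, z) = 1 - 2*sqrt(9 + f**2) (d(f, z) = sqrt(f**2 + (-3)**2)*(-2) + 1 = sqrt(f**2 + 9)*(-2) + 1 = sqrt(9 + f**2)*(-2) + 1 = -2*sqrt(9 + f**2) + 1 = 1 - 2*sqrt(9 + f**2))
j(E) = 4 + E**2 (j(E) = 4 + E*E = 4 + E**2)
j(42) - d(-149, F(5)) = (4 + 42**2) - (1 - 2*sqrt(9 + (-149)**2)) = (4 + 1764) - (1 - 2*sqrt(9 + 22201)) = 1768 - (1 - 2*sqrt(22210)) = 1768 + (-1 + 2*sqrt(22210)) = 1767 + 2*sqrt(22210)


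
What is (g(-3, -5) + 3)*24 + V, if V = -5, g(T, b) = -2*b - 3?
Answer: 235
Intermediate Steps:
g(T, b) = -3 - 2*b
(g(-3, -5) + 3)*24 + V = ((-3 - 2*(-5)) + 3)*24 - 5 = ((-3 + 10) + 3)*24 - 5 = (7 + 3)*24 - 5 = 10*24 - 5 = 240 - 5 = 235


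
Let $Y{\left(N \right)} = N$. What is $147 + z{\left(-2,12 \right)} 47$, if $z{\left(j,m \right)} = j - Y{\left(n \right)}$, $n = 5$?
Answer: $-182$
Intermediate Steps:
$z{\left(j,m \right)} = -5 + j$ ($z{\left(j,m \right)} = j - 5 = -5 + j$)
$147 + z{\left(-2,12 \right)} 47 = 147 + \left(-5 - 2\right) 47 = 147 - 329 = -182$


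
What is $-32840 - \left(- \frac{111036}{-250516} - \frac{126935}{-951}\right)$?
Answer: $- \frac{1963932489284}{59560179} \approx -32974.0$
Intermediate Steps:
$-32840 - \left(- \frac{111036}{-250516} - \frac{126935}{-951}\right) = -32840 - \left(\left(-111036\right) \left(- \frac{1}{250516}\right) - - \frac{126935}{951}\right) = -32840 - \left(\frac{27759}{62629} + \frac{126935}{951}\right) = -32840 - \frac{7976210924}{59560179} = - \frac{1963932489284}{59560179}$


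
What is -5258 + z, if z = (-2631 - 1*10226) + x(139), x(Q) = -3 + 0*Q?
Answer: -18118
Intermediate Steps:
x(Q) = -3 (x(Q) = -3 + 0 = -3)
z = -12860 (z = (-2631 - 1*10226) - 3 = (-2631 - 10226) - 3 = -12857 - 3 = -12860)
-5258 + z = -5258 - 12860 = -18118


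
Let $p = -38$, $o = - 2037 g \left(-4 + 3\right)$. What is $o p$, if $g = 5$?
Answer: $-387030$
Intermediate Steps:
$o = 10185$ ($o = - 2037 \cdot 5 \left(-4 + 3\right) = - 2037 \cdot 5 \left(-1\right) = \left(-2037\right) \left(-5\right) = 10185$)
$o p = 10185 \left(-38\right) = -387030$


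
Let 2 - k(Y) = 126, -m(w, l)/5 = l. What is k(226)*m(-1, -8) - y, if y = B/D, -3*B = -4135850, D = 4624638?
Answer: -34409374645/6936957 ≈ -4960.3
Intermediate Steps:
B = 4135850/3 (B = -⅓*(-4135850) = 4135850/3 ≈ 1.3786e+6)
m(w, l) = -5*l
k(Y) = -124 (k(Y) = 2 - 1*126 = 2 - 126 = -124)
y = 2067925/6936957 (y = (4135850/3)/4624638 = (4135850/3)*(1/4624638) = 2067925/6936957 ≈ 0.29810)
k(226)*m(-1, -8) - y = -(-620)*(-8) - 1*2067925/6936957 = -124*40 - 2067925/6936957 = -4960 - 2067925/6936957 = -34409374645/6936957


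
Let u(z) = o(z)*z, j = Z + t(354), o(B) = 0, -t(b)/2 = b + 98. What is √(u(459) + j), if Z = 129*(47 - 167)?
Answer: 128*I ≈ 128.0*I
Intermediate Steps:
t(b) = -196 - 2*b (t(b) = -2*(b + 98) = -2*(98 + b) = -196 - 2*b)
Z = -15480 (Z = 129*(-120) = -15480)
j = -16384 (j = -15480 + (-196 - 2*354) = -15480 + (-196 - 708) = -15480 - 904 = -16384)
u(z) = 0 (u(z) = 0*z = 0)
√(u(459) + j) = √(0 - 16384) = √(-16384) = 128*I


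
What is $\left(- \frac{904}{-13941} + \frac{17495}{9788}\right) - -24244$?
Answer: $\frac{3308455838099}{136454508} \approx 24246.0$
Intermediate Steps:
$\left(- \frac{904}{-13941} + \frac{17495}{9788}\right) - -24244 = \left(\left(-904\right) \left(- \frac{1}{13941}\right) + 17495 \cdot \frac{1}{9788}\right) + 24244 = \left(\frac{904}{13941} + \frac{17495}{9788}\right) + 24244 = \frac{252746147}{136454508} + 24244 = \frac{3308455838099}{136454508}$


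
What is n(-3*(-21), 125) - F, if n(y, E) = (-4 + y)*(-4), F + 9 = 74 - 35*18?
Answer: 329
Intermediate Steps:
F = -565 (F = -9 + (74 - 35*18) = -9 + (74 - 630) = -9 - 556 = -565)
n(y, E) = 16 - 4*y
n(-3*(-21), 125) - F = (16 - (-12)*(-21)) - 1*(-565) = (16 - 4*63) + 565 = (16 - 252) + 565 = -236 + 565 = 329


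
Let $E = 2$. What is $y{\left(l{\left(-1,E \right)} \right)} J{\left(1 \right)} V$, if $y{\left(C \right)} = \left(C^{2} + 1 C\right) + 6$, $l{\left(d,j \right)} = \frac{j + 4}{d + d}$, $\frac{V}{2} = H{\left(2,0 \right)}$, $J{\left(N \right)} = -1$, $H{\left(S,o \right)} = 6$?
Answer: $-144$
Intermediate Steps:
$V = 12$ ($V = 2 \cdot 6 = 12$)
$l{\left(d,j \right)} = \frac{4 + j}{2 d}$
$y{\left(C \right)} = 6 + C + C^{2}$ ($y{\left(C \right)} = \left(C^{2} + C\right) + 6 = \left(C + C^{2}\right) + 6 = 6 + C + C^{2}$)
$y{\left(l{\left(-1,E \right)} \right)} J{\left(1 \right)} V = \left(6 + \frac{4 + 2}{2 \left(-1\right)} + \left(\frac{4 + 2}{2 \left(-1\right)}\right)^{2}\right) \left(-1\right) 12 = \left(6 + \frac{1}{2} \left(-1\right) 6 + \left(\frac{1}{2} \left(-1\right) 6\right)^{2}\right) \left(-1\right) 12 = \left(6 - 3 + \left(-3\right)^{2}\right) \left(-1\right) 12 = \left(6 - 3 + 9\right) \left(-1\right) 12 = 12 \left(-1\right) 12 = \left(-12\right) 12 = -144$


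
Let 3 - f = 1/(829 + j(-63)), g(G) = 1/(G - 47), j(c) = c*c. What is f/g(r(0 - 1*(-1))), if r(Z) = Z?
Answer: -331039/2399 ≈ -137.99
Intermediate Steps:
j(c) = c²
g(G) = 1/(-47 + G)
f = 14393/4798 (f = 3 - 1/(829 + (-63)²) = 3 - 1/(829 + 3969) = 3 - 1/4798 = 14393/4798 ≈ 2.9998)
f/g(r(0 - 1*(-1))) = 14393/(4798*(1/(-47 + (0 - 1*(-1))))) = 14393/(4798*(1/(-47 + (0 + 1)))) = 14393/(4798*(1/(-47 + 1))) = 14393/(4798*(1/(-46))) = 14393/(4798*(-1/46)) = (14393/4798)*(-46) = -331039/2399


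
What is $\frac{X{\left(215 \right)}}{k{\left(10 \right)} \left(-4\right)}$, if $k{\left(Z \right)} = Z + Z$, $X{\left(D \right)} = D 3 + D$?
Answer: $- \frac{43}{4} \approx -10.75$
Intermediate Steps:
$X{\left(D \right)} = 4 D$ ($X{\left(D \right)} = 3 D + D = 4 D$)
$k{\left(Z \right)} = 2 Z$
$\frac{X{\left(215 \right)}}{k{\left(10 \right)} \left(-4\right)} = \frac{4 \cdot 215}{2 \cdot 10 \left(-4\right)} = \frac{860}{20 \left(-4\right)} = \frac{860}{-80} = 860 \left(- \frac{1}{80}\right) = - \frac{43}{4}$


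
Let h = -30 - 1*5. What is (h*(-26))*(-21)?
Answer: -19110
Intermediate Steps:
h = -35 (h = -30 - 5 = -35)
(h*(-26))*(-21) = -35*(-26)*(-21) = 910*(-21) = -19110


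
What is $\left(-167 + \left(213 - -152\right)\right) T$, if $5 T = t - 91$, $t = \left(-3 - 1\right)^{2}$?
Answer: $-2970$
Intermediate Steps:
$t = 16$ ($t = \left(-4\right)^{2} = 16$)
$T = -15$ ($T = \frac{16 - 91}{5} = \frac{1}{5} \left(-75\right) = -15$)
$\left(-167 + \left(213 - -152\right)\right) T = \left(-167 + \left(213 - -152\right)\right) \left(-15\right) = \left(-167 + \left(213 + 152\right)\right) \left(-15\right) = \left(-167 + 365\right) \left(-15\right) = 198 \left(-15\right) = -2970$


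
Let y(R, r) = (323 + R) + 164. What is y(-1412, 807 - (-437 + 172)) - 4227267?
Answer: -4228192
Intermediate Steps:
y(R, r) = 487 + R
y(-1412, 807 - (-437 + 172)) - 4227267 = (487 - 1412) - 4227267 = -925 - 4227267 = -4228192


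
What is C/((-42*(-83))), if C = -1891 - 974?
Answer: -955/1162 ≈ -0.82186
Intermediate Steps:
C = -2865
C/((-42*(-83))) = -2865/((-42*(-83))) = -2865/3486 = -2865*1/3486 = -955/1162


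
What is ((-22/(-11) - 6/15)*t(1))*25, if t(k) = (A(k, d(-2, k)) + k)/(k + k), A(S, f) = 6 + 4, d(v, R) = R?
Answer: 220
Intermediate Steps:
A(S, f) = 10
t(k) = (10 + k)/(2*k) (t(k) = (10 + k)/(k + k) = (10 + k)/((2*k)) = (10 + k)*(1/(2*k)) = (10 + k)/(2*k))
((-22/(-11) - 6/15)*t(1))*25 = ((-22/(-11) - 6/15)*((½)*(10 + 1)/1))*25 = ((-22*(-1/11) - 6*1/15)*((½)*1*11))*25 = ((2 - ⅖)*(11/2))*25 = ((8/5)*(11/2))*25 = (44/5)*25 = 220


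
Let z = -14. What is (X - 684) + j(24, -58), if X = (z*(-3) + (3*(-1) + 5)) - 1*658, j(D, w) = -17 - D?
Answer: -1339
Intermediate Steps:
X = -614 (X = (-14*(-3) + (3*(-1) + 5)) - 1*658 = (42 + (-3 + 5)) - 658 = (42 + 2) - 658 = 44 - 658 = -614)
(X - 684) + j(24, -58) = (-614 - 684) + (-17 - 1*24) = -1298 + (-17 - 24) = -1298 - 41 = -1339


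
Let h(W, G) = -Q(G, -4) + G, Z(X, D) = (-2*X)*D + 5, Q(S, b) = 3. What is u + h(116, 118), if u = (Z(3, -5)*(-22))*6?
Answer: -4505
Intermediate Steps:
Z(X, D) = 5 - 2*D*X (Z(X, D) = -2*D*X + 5 = 5 - 2*D*X)
h(W, G) = -3 + G (h(W, G) = -1*3 + G = -3 + G)
u = -4620 (u = ((5 - 2*(-5)*3)*(-22))*6 = ((5 + 30)*(-22))*6 = (35*(-22))*6 = -770*6 = -4620)
u + h(116, 118) = -4620 + (-3 + 118) = -4620 + 115 = -4505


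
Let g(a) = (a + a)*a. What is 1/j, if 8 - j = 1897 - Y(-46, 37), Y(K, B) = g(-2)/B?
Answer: -37/69885 ≈ -0.00052944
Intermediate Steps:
g(a) = 2*a² (g(a) = (2*a)*a = 2*a²)
Y(K, B) = 8/B (Y(K, B) = (2*(-2)²)/B = (2*4)/B = 8/B)
j = -69885/37 (j = 8 - (1897 - 8/37) = 8 - 1*70181/37 = 8 - 70181/37 = -69885/37 ≈ -1888.8)
1/j = 1/(-69885/37) = -37/69885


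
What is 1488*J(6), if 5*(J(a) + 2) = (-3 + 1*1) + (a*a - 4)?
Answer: 5952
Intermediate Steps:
J(a) = -16/5 + a**2/5 (J(a) = -2 + ((-3 + 1*1) + (a*a - 4))/5 = -2 + ((-3 + 1) + (a**2 - 4))/5 = -2 + (-2 + (-4 + a**2))/5 = -2 + (-6 + a**2)/5 = -2 + (-6/5 + a**2/5) = -16/5 + a**2/5)
1488*J(6) = 1488*(-16/5 + (1/5)*6**2) = 1488*(-16/5 + (1/5)*36) = 1488*(-16/5 + 36/5) = 1488*4 = 5952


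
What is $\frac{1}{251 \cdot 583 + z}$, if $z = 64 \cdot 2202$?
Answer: $\frac{1}{287261} \approx 3.4812 \cdot 10^{-6}$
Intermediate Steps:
$z = 140928$
$\frac{1}{251 \cdot 583 + z} = \frac{1}{251 \cdot 583 + 140928} = \frac{1}{146333 + 140928} = \frac{1}{287261}$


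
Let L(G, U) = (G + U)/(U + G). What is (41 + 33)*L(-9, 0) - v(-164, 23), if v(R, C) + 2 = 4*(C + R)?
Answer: 640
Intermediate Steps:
L(G, U) = 1 (L(G, U) = (G + U)/(G + U) = 1)
v(R, C) = -2 + 4*C + 4*R (v(R, C) = -2 + 4*(C + R) = -2 + (4*C + 4*R) = -2 + 4*C + 4*R)
(41 + 33)*L(-9, 0) - v(-164, 23) = (41 + 33)*1 - (-2 + 4*23 + 4*(-164)) = 74*1 - (-2 + 92 - 656) = 74 - 1*(-566) = 74 + 566 = 640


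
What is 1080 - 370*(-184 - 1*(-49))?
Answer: 51030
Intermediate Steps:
1080 - 370*(-184 - 1*(-49)) = 1080 - 370*(-184 + 49) = 1080 - 370*(-135) = 1080 + 49950 = 51030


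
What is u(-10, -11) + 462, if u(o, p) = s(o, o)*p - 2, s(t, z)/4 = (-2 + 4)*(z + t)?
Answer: 2220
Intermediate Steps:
s(t, z) = 8*t + 8*z (s(t, z) = 4*((-2 + 4)*(z + t)) = 4*(2*(t + z)) = 4*(2*t + 2*z) = 8*t + 8*z)
u(o, p) = -2 + 16*o*p (u(o, p) = (8*o + 8*o)*p - 2 = (16*o)*p - 2 = 16*o*p - 2 = -2 + 16*o*p)
u(-10, -11) + 462 = (-2 + 16*(-10)*(-11)) + 462 = (-2 + 1760) + 462 = 1758 + 462 = 2220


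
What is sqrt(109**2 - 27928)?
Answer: 3*I*sqrt(1783) ≈ 126.68*I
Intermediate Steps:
sqrt(109**2 - 27928) = sqrt(11881 - 27928) = sqrt(-16047) = 3*I*sqrt(1783)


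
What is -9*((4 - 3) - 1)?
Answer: 0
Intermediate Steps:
-9*((4 - 3) - 1) = -9*(1 - 1) = -9*0 = 0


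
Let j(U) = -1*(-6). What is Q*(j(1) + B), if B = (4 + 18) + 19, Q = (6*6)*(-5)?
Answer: -8460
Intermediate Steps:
Q = -180 (Q = 36*(-5) = -180)
B = 41 (B = 22 + 19 = 41)
j(U) = 6
Q*(j(1) + B) = -180*(6 + 41) = -180*47 = -8460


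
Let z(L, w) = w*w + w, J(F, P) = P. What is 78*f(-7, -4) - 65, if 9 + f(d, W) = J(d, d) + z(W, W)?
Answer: -377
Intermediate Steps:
z(L, w) = w + w² (z(L, w) = w² + w = w + w²)
f(d, W) = -9 + d + W*(1 + W) (f(d, W) = -9 + (d + W*(1 + W)) = -9 + d + W*(1 + W))
78*f(-7, -4) - 65 = 78*(-9 - 7 - 4*(1 - 4)) - 65 = 78*(-9 - 7 - 4*(-3)) - 65 = 78*(-9 - 7 + 12) - 65 = 78*(-4) - 65 = -312 - 65 = -377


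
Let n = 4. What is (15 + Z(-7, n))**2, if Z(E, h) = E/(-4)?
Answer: 4489/16 ≈ 280.56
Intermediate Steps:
Z(E, h) = -E/4 (Z(E, h) = E*(-1/4) = -E/4)
(15 + Z(-7, n))**2 = (15 - 1/4*(-7))**2 = (15 + 7/4)**2 = (67/4)**2 = 4489/16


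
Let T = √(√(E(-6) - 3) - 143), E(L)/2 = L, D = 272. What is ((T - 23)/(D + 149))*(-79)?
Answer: 1817/421 - 79*√(-143 + I*√15)/421 ≈ 4.2855 - 2.2442*I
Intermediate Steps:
E(L) = 2*L
T = √(-143 + I*√15) (T = √(√(2*(-6) - 3) - 143) = √(√(-12 - 3) - 143) = √(√(-15) - 143) = √(I*√15 - 143) = √(-143 + I*√15) ≈ 0.1619 + 11.959*I)
((T - 23)/(D + 149))*(-79) = ((√(-143 + I*√15) - 23)/(272 + 149))*(-79) = ((-23 + √(-143 + I*√15))/421)*(-79) = ((-23 + √(-143 + I*√15))*(1/421))*(-79) = (-23/421 + √(-143 + I*√15)/421)*(-79) = 1817/421 - 79*√(-143 + I*√15)/421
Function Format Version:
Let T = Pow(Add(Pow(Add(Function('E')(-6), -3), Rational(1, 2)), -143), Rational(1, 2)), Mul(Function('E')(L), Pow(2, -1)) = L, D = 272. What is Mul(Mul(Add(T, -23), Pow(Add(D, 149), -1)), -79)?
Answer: Add(Rational(1817, 421), Mul(Rational(-79, 421), Pow(Add(-143, Mul(I, Pow(15, Rational(1, 2)))), Rational(1, 2)))) ≈ Add(4.2855, Mul(-2.2442, I))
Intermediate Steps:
Function('E')(L) = Mul(2, L)
T = Pow(Add(-143, Mul(I, Pow(15, Rational(1, 2)))), Rational(1, 2)) (T = Pow(Add(Pow(Add(Mul(2, -6), -3), Rational(1, 2)), -143), Rational(1, 2)) = Pow(Add(Pow(Add(-12, -3), Rational(1, 2)), -143), Rational(1, 2)) = Pow(Add(Pow(-15, Rational(1, 2)), -143), Rational(1, 2)) = Pow(Add(Mul(I, Pow(15, Rational(1, 2))), -143), Rational(1, 2)) = Pow(Add(-143, Mul(I, Pow(15, Rational(1, 2)))), Rational(1, 2)) ≈ Add(0.1619, Mul(11.959, I)))
Mul(Mul(Add(T, -23), Pow(Add(D, 149), -1)), -79) = Mul(Mul(Add(Pow(Add(-143, Mul(I, Pow(15, Rational(1, 2)))), Rational(1, 2)), -23), Pow(Add(272, 149), -1)), -79) = Mul(Mul(Add(-23, Pow(Add(-143, Mul(I, Pow(15, Rational(1, 2)))), Rational(1, 2))), Pow(421, -1)), -79) = Mul(Mul(Add(-23, Pow(Add(-143, Mul(I, Pow(15, Rational(1, 2)))), Rational(1, 2))), Rational(1, 421)), -79) = Mul(Add(Rational(-23, 421), Mul(Rational(1, 421), Pow(Add(-143, Mul(I, Pow(15, Rational(1, 2)))), Rational(1, 2)))), -79) = Add(Rational(1817, 421), Mul(Rational(-79, 421), Pow(Add(-143, Mul(I, Pow(15, Rational(1, 2)))), Rational(1, 2))))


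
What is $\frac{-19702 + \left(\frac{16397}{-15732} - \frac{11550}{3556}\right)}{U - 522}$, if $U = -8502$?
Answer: $\frac{2072234663}{948927744} \approx 2.1838$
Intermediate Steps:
$\frac{-19702 + \left(\frac{16397}{-15732} - \frac{11550}{3556}\right)}{U - 522} = \frac{-19702 + \left(\frac{16397}{-15732} - \frac{11550}{3556}\right)}{-8502 - 522} = \frac{-19702 + \left(16397 \left(- \frac{1}{15732}\right) - \frac{825}{254}\right)}{-9024} = \left(-19702 - \frac{451151}{105156}\right) \left(- \frac{1}{9024}\right) = \left(- \frac{2072234663}{105156}\right) \left(- \frac{1}{9024}\right) = \frac{2072234663}{948927744}$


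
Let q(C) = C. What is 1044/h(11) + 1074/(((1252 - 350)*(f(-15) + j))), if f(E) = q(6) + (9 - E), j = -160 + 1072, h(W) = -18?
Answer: -8213433/141614 ≈ -57.999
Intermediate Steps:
j = 912
f(E) = 15 - E (f(E) = 6 + (9 - E) = 15 - E)
1044/h(11) + 1074/(((1252 - 350)*(f(-15) + j))) = 1044/(-18) + 1074/(((1252 - 350)*((15 - 1*(-15)) + 912))) = 1044*(-1/18) + 1074/((902*((15 + 15) + 912))) = -58 + 1074/((902*(30 + 912))) = -58 + 1074/((902*942)) = -58 + 1074/849684 = -58 + 1074*(1/849684) = -58 + 179/141614 = -8213433/141614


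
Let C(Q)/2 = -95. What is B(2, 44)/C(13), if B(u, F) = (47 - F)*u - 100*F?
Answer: 2197/95 ≈ 23.126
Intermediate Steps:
C(Q) = -190 (C(Q) = 2*(-95) = -190)
B(u, F) = -100*F + u*(47 - F) (B(u, F) = u*(47 - F) - 100*F = -100*F + u*(47 - F))
B(2, 44)/C(13) = (-100*44 + 47*2 - 1*44*2)/(-190) = (-4400 + 94 - 88)*(-1/190) = -4394*(-1/190) = 2197/95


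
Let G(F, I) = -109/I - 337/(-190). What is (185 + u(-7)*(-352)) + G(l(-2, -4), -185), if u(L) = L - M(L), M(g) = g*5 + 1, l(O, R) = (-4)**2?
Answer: -65495959/7030 ≈ -9316.6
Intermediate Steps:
l(O, R) = 16
M(g) = 1 + 5*g (M(g) = 5*g + 1 = 1 + 5*g)
u(L) = -1 - 4*L (u(L) = L - (1 + 5*L) = L + (-1 - 5*L) = -1 - 4*L)
G(F, I) = 337/190 - 109/I (G(F, I) = -109/I - 337*(-1/190) = -109/I + 337/190 = 337/190 - 109/I)
(185 + u(-7)*(-352)) + G(l(-2, -4), -185) = (185 + (-1 - 4*(-7))*(-352)) + (337/190 - 109/(-185)) = (185 + (-1 + 28)*(-352)) + (337/190 - 109*(-1/185)) = (185 + 27*(-352)) + (337/190 + 109/185) = (185 - 9504) + 16611/7030 = -9319 + 16611/7030 = -65495959/7030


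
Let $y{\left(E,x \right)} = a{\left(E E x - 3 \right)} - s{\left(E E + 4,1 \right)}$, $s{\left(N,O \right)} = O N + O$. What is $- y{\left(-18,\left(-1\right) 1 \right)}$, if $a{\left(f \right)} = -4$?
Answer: $333$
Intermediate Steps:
$s{\left(N,O \right)} = O + N O$ ($s{\left(N,O \right)} = N O + O = O + N O$)
$y{\left(E,x \right)} = -9 - E^{2}$ ($y{\left(E,x \right)} = -4 - 1 \left(1 + \left(E E + 4\right)\right) = -4 - 1 \left(1 + \left(E^{2} + 4\right)\right) = -4 - 1 \left(1 + \left(4 + E^{2}\right)\right) = -4 - 1 \left(5 + E^{2}\right) = -4 - \left(5 + E^{2}\right) = -9 - E^{2}$)
$- y{\left(-18,\left(-1\right) 1 \right)} = - (-9 - \left(-18\right)^{2}) = - (-9 - 324) = \left(-1\right) \left(-333\right) = 333$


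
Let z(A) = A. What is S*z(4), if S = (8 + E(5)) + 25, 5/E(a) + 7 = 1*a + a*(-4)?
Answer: 1442/11 ≈ 131.09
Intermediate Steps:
E(a) = 5/(-7 - 3*a) (E(a) = 5/(-7 + (1*a + a*(-4))) = 5/(-7 + (a - 4*a)) = 5/(-7 - 3*a))
S = 721/22 (S = (8 - 5/(7 + 3*5)) + 25 = (8 - 5/(7 + 15)) + 25 = (8 - 5/22) + 25 = 171/22 + 25 = 721/22 ≈ 32.773)
S*z(4) = (721/22)*4 = 1442/11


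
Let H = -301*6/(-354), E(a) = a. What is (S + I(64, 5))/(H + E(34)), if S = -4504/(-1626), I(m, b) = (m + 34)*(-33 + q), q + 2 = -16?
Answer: -239606198/1875591 ≈ -127.75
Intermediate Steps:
q = -18 (q = -2 - 16 = -18)
H = 301/59 (H = -1806*(-1/354) = 301/59 ≈ 5.1017)
I(m, b) = -1734 - 51*m (I(m, b) = (m + 34)*(-33 - 18) = (34 + m)*(-51) = -1734 - 51*m)
S = 2252/813 (S = -4504*(-1/1626) = 2252/813 ≈ 2.7700)
(S + I(64, 5))/(H + E(34)) = (2252/813 + (-1734 - 51*64))/(301/59 + 34) = (2252/813 + (-1734 - 3264))/(2307/59) = (2252/813 - 4998)*(59/2307) = -4061122/813*59/2307 = -239606198/1875591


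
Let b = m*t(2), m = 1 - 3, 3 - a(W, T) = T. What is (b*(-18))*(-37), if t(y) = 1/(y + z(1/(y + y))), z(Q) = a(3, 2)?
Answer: -444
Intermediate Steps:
a(W, T) = 3 - T
m = -2
z(Q) = 1 (z(Q) = 3 - 1*2 = 3 - 2 = 1)
t(y) = 1/(1 + y) (t(y) = 1/(y + 1) = 1/(1 + y))
b = -2/3 (b = -2/(1 + 2) = -2/3 ≈ -0.66667)
(b*(-18))*(-37) = -2/3*(-18)*(-37) = 12*(-37) = -444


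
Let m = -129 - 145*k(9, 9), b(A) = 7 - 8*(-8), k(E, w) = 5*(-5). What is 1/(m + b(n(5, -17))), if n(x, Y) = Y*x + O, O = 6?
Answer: 1/3567 ≈ 0.00028035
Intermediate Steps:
k(E, w) = -25
n(x, Y) = 6 + Y*x (n(x, Y) = Y*x + 6 = 6 + Y*x)
b(A) = 71 (b(A) = 7 + 64 = 71)
m = 3496 (m = -129 - 145*(-25) = -129 + 3625 = 3496)
1/(m + b(n(5, -17))) = 1/(3496 + 71) = 1/3567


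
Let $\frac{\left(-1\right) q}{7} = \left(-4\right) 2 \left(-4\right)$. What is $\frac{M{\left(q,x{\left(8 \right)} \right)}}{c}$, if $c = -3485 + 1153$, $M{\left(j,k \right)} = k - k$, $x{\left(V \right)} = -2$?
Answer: $0$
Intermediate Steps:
$q = -224$ ($q = - 7 \left(-4\right) 2 \left(-4\right) = - 7 \left(\left(-8\right) \left(-4\right)\right) = \left(-7\right) 32 = -224$)
$M{\left(j,k \right)} = 0$
$c = -2332$
$\frac{M{\left(q,x{\left(8 \right)} \right)}}{c} = \frac{0}{-2332} = 0 \left(- \frac{1}{2332}\right) = 0$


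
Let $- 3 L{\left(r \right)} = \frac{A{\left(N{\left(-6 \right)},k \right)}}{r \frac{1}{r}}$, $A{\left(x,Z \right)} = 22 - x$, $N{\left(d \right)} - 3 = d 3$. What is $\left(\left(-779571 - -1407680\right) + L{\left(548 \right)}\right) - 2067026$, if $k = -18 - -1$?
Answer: $- \frac{4316788}{3} \approx -1.4389 \cdot 10^{6}$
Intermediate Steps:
$N{\left(d \right)} = 3 + 3 d$ ($N{\left(d \right)} = 3 + d 3 = 3 + 3 d$)
$k = -17$ ($k = -18 + 1 = -17$)
$L{\left(r \right)} = - \frac{37}{3}$ ($L{\left(r \right)} = - \frac{\left(22 - \left(3 + 3 \left(-6\right)\right)\right) \frac{1}{r \frac{1}{r}}}{3} = - \frac{\left(22 - \left(3 - 18\right)\right) 1^{-1}}{3} = - \frac{\left(22 - -15\right) 1}{3} = - \frac{\left(22 + 15\right) 1}{3} = - \frac{37 \cdot 1}{3} = \left(- \frac{1}{3}\right) 37 = - \frac{37}{3}$)
$\left(\left(-779571 - -1407680\right) + L{\left(548 \right)}\right) - 2067026 = \left(\left(-779571 - -1407680\right) - \frac{37}{3}\right) - 2067026 = \left(\left(-779571 + 1407680\right) - \frac{37}{3}\right) - 2067026 = \left(628109 - \frac{37}{3}\right) - 2067026 = \frac{1884290}{3} - 2067026 = - \frac{4316788}{3}$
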